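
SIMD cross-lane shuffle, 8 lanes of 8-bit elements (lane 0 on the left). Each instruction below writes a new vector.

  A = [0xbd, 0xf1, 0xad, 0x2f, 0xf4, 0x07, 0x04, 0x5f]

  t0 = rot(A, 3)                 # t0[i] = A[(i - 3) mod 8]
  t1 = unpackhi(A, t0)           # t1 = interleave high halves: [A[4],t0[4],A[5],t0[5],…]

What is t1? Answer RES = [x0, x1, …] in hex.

  t0: 07 04 5f bd f1 ad 2f f4
  t1: f4 f1 07 ad 04 2f 5f f4

RES = [0xf4, 0xf1, 0x07, 0xad, 0x04, 0x2f, 0x5f, 0xf4]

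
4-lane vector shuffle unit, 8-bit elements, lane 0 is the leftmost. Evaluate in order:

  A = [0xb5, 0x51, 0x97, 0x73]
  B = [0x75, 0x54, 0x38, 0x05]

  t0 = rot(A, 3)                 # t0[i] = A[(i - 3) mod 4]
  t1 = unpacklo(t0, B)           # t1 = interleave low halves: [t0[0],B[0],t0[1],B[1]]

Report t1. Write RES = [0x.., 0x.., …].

RES = [0x51, 0x75, 0x97, 0x54]

→ t0 |51|97|73|b5|
→ t1 |51|75|97|54|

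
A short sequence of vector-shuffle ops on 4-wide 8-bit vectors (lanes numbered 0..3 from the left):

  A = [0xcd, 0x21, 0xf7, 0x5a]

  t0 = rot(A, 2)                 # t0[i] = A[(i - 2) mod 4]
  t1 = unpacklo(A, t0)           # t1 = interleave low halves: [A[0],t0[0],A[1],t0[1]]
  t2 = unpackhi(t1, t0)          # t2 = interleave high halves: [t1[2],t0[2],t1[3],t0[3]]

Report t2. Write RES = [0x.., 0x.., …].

→ t0 |f7|5a|cd|21|
→ t1 |cd|f7|21|5a|
→ t2 |21|cd|5a|21|

RES = [0x21, 0xcd, 0x5a, 0x21]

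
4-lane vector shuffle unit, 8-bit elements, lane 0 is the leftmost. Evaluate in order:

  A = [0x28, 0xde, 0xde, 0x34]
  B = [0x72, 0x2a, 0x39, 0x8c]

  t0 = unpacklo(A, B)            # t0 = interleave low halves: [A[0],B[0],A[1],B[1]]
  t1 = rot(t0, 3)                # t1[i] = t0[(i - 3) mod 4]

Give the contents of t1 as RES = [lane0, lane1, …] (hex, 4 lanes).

RES = [0x72, 0xde, 0x2a, 0x28]

t0 = [0x28, 0x72, 0xde, 0x2a]
t1 = [0x72, 0xde, 0x2a, 0x28]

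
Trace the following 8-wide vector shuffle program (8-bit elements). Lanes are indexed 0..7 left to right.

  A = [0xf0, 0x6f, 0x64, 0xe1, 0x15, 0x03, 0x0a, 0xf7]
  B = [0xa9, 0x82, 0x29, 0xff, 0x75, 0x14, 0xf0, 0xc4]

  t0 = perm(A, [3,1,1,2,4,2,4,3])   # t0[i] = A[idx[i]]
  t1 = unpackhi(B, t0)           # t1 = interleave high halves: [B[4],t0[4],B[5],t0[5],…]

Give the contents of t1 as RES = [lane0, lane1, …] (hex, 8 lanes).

  t0: e1 6f 6f 64 15 64 15 e1
  t1: 75 15 14 64 f0 15 c4 e1

RES = [ 0x75  0x15  0x14  0x64  0xf0  0x15  0xc4  0xe1 ]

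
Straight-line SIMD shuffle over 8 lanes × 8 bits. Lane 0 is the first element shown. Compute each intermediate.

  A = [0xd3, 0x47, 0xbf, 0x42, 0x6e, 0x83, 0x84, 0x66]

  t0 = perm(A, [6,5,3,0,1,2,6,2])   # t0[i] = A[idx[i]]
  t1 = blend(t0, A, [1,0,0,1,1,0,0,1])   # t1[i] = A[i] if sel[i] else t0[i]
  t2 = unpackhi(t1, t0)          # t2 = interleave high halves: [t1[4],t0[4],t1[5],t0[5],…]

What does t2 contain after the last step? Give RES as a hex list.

RES = [ 0x6e  0x47  0xbf  0xbf  0x84  0x84  0x66  0xbf ]

→ t0 |84|83|42|d3|47|bf|84|bf|
→ t1 |d3|83|42|42|6e|bf|84|66|
→ t2 |6e|47|bf|bf|84|84|66|bf|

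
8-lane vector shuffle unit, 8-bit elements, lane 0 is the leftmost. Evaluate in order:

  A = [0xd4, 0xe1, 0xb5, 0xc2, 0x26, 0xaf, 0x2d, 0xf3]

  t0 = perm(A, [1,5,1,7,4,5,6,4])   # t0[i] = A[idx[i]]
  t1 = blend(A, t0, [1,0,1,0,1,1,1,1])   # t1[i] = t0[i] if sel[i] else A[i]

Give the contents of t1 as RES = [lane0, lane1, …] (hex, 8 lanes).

RES = [0xe1, 0xe1, 0xe1, 0xc2, 0x26, 0xaf, 0x2d, 0x26]

  t0: e1 af e1 f3 26 af 2d 26
  t1: e1 e1 e1 c2 26 af 2d 26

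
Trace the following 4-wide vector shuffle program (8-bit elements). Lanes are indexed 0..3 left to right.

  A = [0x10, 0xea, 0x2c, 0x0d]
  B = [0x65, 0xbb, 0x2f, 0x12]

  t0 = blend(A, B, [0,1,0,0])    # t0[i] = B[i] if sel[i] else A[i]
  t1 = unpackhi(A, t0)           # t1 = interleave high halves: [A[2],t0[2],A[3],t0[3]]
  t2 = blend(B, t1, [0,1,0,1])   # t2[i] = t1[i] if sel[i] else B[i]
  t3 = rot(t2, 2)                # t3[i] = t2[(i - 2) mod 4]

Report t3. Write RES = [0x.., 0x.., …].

t0 = [0x10, 0xbb, 0x2c, 0x0d]
t1 = [0x2c, 0x2c, 0x0d, 0x0d]
t2 = [0x65, 0x2c, 0x2f, 0x0d]
t3 = [0x2f, 0x0d, 0x65, 0x2c]

RES = [0x2f, 0x0d, 0x65, 0x2c]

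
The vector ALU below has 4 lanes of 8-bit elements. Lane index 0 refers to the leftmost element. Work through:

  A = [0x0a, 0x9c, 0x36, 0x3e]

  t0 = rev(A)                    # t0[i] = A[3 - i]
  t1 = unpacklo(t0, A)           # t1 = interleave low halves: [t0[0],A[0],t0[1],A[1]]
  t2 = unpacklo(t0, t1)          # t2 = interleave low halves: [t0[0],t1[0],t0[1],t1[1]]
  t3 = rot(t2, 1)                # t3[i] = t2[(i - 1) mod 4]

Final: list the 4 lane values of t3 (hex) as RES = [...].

RES = [0x0a, 0x3e, 0x3e, 0x36]

→ t0 |3e|36|9c|0a|
→ t1 |3e|0a|36|9c|
→ t2 |3e|3e|36|0a|
→ t3 |0a|3e|3e|36|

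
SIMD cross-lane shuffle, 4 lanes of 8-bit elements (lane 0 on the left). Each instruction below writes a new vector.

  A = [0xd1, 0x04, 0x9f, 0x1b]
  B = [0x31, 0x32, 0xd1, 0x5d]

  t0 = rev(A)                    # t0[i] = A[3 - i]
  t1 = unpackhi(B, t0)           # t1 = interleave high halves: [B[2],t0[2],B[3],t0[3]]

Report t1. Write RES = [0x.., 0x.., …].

→ t0 |1b|9f|04|d1|
→ t1 |d1|04|5d|d1|

RES = [ 0xd1  0x04  0x5d  0xd1 ]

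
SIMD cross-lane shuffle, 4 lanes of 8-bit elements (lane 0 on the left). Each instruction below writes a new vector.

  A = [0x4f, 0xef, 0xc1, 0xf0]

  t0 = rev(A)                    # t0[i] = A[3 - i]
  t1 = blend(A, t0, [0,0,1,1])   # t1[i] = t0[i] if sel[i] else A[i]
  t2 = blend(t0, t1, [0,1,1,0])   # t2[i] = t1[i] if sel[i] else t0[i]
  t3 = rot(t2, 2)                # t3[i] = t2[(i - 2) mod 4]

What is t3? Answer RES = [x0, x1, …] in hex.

t0 = [0xf0, 0xc1, 0xef, 0x4f]
t1 = [0x4f, 0xef, 0xef, 0x4f]
t2 = [0xf0, 0xef, 0xef, 0x4f]
t3 = [0xef, 0x4f, 0xf0, 0xef]

RES = [0xef, 0x4f, 0xf0, 0xef]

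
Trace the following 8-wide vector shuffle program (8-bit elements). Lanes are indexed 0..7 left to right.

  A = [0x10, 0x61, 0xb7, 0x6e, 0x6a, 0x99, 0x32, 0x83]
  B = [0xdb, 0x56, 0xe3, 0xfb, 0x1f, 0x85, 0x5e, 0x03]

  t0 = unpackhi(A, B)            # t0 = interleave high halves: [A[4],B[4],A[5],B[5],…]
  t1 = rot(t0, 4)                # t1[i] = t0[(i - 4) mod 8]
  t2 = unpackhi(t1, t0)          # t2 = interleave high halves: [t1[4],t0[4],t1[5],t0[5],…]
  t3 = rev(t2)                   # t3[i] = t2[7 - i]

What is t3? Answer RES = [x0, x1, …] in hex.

RES = [ 0x03  0x85  0x83  0x99  0x5e  0x1f  0x32  0x6a ]

  t0: 6a 1f 99 85 32 5e 83 03
  t1: 32 5e 83 03 6a 1f 99 85
  t2: 6a 32 1f 5e 99 83 85 03
  t3: 03 85 83 99 5e 1f 32 6a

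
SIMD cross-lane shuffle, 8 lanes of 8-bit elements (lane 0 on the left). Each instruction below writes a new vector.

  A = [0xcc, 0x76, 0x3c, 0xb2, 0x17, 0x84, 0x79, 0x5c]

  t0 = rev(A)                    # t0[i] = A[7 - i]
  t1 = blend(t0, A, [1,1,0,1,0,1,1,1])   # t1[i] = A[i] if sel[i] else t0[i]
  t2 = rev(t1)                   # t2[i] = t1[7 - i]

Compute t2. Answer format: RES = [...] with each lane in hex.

RES = [0x5c, 0x79, 0x84, 0xb2, 0xb2, 0x84, 0x76, 0xcc]

  t0: 5c 79 84 17 b2 3c 76 cc
  t1: cc 76 84 b2 b2 84 79 5c
  t2: 5c 79 84 b2 b2 84 76 cc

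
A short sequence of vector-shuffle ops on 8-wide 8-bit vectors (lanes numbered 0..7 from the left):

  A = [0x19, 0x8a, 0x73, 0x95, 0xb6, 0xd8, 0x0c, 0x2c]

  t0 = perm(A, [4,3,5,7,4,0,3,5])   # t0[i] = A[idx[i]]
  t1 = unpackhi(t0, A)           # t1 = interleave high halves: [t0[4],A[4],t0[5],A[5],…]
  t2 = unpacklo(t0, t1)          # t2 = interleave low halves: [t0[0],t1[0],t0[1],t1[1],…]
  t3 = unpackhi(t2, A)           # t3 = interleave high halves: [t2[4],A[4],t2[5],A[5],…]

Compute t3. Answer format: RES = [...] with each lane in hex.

RES = [ 0xd8  0xb6  0x19  0xd8  0x2c  0x0c  0xd8  0x2c ]

t0 = [0xb6, 0x95, 0xd8, 0x2c, 0xb6, 0x19, 0x95, 0xd8]
t1 = [0xb6, 0xb6, 0x19, 0xd8, 0x95, 0x0c, 0xd8, 0x2c]
t2 = [0xb6, 0xb6, 0x95, 0xb6, 0xd8, 0x19, 0x2c, 0xd8]
t3 = [0xd8, 0xb6, 0x19, 0xd8, 0x2c, 0x0c, 0xd8, 0x2c]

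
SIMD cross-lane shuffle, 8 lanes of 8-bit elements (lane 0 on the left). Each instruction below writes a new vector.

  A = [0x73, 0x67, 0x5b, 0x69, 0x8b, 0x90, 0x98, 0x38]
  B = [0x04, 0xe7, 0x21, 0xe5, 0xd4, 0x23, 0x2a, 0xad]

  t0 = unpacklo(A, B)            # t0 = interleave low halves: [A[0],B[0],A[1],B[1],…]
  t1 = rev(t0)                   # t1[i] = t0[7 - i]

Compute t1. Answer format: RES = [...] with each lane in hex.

RES = [0xe5, 0x69, 0x21, 0x5b, 0xe7, 0x67, 0x04, 0x73]

t0 = [0x73, 0x04, 0x67, 0xe7, 0x5b, 0x21, 0x69, 0xe5]
t1 = [0xe5, 0x69, 0x21, 0x5b, 0xe7, 0x67, 0x04, 0x73]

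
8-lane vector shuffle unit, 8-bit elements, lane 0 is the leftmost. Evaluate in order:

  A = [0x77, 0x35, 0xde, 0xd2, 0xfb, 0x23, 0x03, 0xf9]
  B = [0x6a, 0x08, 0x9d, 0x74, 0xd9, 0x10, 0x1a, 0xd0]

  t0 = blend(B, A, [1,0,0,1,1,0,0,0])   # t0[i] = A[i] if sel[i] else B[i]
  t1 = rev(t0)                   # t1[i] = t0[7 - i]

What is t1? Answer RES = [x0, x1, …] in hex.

  t0: 77 08 9d d2 fb 10 1a d0
  t1: d0 1a 10 fb d2 9d 08 77

RES = [0xd0, 0x1a, 0x10, 0xfb, 0xd2, 0x9d, 0x08, 0x77]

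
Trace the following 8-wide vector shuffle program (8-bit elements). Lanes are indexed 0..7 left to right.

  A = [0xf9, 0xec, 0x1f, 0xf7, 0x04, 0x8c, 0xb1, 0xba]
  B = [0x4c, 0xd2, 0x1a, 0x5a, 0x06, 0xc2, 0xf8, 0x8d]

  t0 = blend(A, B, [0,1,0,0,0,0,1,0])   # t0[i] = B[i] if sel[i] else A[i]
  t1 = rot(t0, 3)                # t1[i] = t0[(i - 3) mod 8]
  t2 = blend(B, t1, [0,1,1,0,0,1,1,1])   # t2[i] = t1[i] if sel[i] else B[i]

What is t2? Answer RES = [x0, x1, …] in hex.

  t0: f9 d2 1f f7 04 8c f8 ba
  t1: 8c f8 ba f9 d2 1f f7 04
  t2: 4c f8 ba 5a 06 1f f7 04

RES = [ 0x4c  0xf8  0xba  0x5a  0x06  0x1f  0xf7  0x04 ]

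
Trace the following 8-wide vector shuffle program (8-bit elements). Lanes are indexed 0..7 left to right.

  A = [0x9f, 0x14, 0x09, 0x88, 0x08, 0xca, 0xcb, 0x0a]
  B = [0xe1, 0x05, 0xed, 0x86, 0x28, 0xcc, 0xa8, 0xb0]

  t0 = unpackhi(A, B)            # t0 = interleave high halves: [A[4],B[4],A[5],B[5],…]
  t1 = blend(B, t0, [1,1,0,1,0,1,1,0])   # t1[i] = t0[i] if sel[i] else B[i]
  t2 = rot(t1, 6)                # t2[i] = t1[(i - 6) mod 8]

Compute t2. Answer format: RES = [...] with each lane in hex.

t0 = [0x08, 0x28, 0xca, 0xcc, 0xcb, 0xa8, 0x0a, 0xb0]
t1 = [0x08, 0x28, 0xed, 0xcc, 0x28, 0xa8, 0x0a, 0xb0]
t2 = [0xed, 0xcc, 0x28, 0xa8, 0x0a, 0xb0, 0x08, 0x28]

RES = [ 0xed  0xcc  0x28  0xa8  0x0a  0xb0  0x08  0x28 ]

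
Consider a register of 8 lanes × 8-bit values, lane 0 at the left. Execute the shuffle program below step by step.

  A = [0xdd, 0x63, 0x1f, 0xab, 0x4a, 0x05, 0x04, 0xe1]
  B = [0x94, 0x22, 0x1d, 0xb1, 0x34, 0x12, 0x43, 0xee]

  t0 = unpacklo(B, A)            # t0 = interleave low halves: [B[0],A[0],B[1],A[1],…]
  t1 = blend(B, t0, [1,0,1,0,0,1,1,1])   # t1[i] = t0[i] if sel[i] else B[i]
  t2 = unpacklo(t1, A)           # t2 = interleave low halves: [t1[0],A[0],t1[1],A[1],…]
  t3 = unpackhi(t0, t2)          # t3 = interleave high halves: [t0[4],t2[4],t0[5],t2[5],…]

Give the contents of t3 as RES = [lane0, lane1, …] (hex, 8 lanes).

RES = [0x1d, 0x22, 0x1f, 0x1f, 0xb1, 0xb1, 0xab, 0xab]

→ t0 |94|dd|22|63|1d|1f|b1|ab|
→ t1 |94|22|22|b1|34|1f|b1|ab|
→ t2 |94|dd|22|63|22|1f|b1|ab|
→ t3 |1d|22|1f|1f|b1|b1|ab|ab|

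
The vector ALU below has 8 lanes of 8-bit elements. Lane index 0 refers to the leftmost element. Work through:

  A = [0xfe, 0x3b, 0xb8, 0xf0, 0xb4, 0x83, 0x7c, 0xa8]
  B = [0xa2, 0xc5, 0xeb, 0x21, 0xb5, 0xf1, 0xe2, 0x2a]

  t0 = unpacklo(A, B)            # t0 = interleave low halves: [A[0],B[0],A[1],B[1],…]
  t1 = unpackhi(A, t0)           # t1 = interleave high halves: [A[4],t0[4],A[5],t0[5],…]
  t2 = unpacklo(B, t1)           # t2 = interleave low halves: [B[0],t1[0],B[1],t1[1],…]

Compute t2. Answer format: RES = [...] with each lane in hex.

RES = [0xa2, 0xb4, 0xc5, 0xb8, 0xeb, 0x83, 0x21, 0xeb]

→ t0 |fe|a2|3b|c5|b8|eb|f0|21|
→ t1 |b4|b8|83|eb|7c|f0|a8|21|
→ t2 |a2|b4|c5|b8|eb|83|21|eb|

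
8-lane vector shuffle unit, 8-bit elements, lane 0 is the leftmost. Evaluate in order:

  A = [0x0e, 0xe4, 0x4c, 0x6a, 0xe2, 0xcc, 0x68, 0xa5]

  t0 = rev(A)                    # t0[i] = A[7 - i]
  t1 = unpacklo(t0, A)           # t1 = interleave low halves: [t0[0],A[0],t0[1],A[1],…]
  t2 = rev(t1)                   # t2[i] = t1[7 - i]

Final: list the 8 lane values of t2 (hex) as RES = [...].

→ t0 |a5|68|cc|e2|6a|4c|e4|0e|
→ t1 |a5|0e|68|e4|cc|4c|e2|6a|
→ t2 |6a|e2|4c|cc|e4|68|0e|a5|

RES = [ 0x6a  0xe2  0x4c  0xcc  0xe4  0x68  0x0e  0xa5 ]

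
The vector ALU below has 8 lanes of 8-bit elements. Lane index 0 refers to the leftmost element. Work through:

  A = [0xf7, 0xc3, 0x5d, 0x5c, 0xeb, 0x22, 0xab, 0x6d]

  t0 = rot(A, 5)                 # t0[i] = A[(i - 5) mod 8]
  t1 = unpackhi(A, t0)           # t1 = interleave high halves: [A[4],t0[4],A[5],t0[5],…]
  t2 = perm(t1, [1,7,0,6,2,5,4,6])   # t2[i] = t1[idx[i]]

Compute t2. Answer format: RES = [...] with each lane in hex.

RES = [ 0x6d  0x5d  0xeb  0x6d  0x22  0xc3  0xab  0x6d ]

→ t0 |5c|eb|22|ab|6d|f7|c3|5d|
→ t1 |eb|6d|22|f7|ab|c3|6d|5d|
→ t2 |6d|5d|eb|6d|22|c3|ab|6d|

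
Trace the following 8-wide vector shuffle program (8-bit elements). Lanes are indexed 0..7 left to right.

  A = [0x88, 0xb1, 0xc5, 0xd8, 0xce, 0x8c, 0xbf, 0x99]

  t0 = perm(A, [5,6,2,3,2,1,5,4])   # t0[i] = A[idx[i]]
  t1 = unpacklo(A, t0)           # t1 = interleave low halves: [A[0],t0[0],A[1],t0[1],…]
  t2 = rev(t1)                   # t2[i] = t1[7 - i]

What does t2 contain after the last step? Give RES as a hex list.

RES = [ 0xd8  0xd8  0xc5  0xc5  0xbf  0xb1  0x8c  0x88 ]

  t0: 8c bf c5 d8 c5 b1 8c ce
  t1: 88 8c b1 bf c5 c5 d8 d8
  t2: d8 d8 c5 c5 bf b1 8c 88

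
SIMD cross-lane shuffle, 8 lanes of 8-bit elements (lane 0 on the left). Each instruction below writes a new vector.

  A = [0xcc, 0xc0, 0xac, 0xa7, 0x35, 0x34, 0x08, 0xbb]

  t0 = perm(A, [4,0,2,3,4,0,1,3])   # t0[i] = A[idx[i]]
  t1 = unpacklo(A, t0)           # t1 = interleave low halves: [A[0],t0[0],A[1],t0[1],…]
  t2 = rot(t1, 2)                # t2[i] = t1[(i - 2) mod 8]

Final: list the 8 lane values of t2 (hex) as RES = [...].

t0 = [0x35, 0xcc, 0xac, 0xa7, 0x35, 0xcc, 0xc0, 0xa7]
t1 = [0xcc, 0x35, 0xc0, 0xcc, 0xac, 0xac, 0xa7, 0xa7]
t2 = [0xa7, 0xa7, 0xcc, 0x35, 0xc0, 0xcc, 0xac, 0xac]

RES = [ 0xa7  0xa7  0xcc  0x35  0xc0  0xcc  0xac  0xac ]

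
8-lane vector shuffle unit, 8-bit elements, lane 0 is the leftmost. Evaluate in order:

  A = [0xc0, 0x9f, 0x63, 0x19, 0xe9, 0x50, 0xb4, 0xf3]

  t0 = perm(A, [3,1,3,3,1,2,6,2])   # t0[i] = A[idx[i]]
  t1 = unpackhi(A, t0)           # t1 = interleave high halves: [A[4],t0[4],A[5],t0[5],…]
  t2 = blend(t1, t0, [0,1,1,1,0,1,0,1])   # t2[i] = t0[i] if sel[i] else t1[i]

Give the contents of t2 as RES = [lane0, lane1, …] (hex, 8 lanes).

  t0: 19 9f 19 19 9f 63 b4 63
  t1: e9 9f 50 63 b4 b4 f3 63
  t2: e9 9f 19 19 b4 63 f3 63

RES = [ 0xe9  0x9f  0x19  0x19  0xb4  0x63  0xf3  0x63 ]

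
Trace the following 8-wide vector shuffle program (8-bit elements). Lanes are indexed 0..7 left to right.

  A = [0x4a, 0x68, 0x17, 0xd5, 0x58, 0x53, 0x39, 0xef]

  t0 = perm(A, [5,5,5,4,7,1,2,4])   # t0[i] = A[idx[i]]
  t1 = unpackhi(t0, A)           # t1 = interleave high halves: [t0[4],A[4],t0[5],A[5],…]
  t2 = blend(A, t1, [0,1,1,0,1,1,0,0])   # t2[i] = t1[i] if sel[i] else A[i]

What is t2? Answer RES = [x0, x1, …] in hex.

t0 = [0x53, 0x53, 0x53, 0x58, 0xef, 0x68, 0x17, 0x58]
t1 = [0xef, 0x58, 0x68, 0x53, 0x17, 0x39, 0x58, 0xef]
t2 = [0x4a, 0x58, 0x68, 0xd5, 0x17, 0x39, 0x39, 0xef]

RES = [ 0x4a  0x58  0x68  0xd5  0x17  0x39  0x39  0xef ]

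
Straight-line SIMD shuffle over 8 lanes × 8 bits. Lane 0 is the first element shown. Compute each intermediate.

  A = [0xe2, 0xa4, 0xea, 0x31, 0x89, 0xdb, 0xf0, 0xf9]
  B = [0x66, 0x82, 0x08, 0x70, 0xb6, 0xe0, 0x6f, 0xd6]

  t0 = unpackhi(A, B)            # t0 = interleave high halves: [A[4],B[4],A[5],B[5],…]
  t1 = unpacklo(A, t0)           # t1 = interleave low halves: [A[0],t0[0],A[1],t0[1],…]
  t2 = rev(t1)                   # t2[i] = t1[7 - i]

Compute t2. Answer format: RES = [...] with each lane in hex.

→ t0 |89|b6|db|e0|f0|6f|f9|d6|
→ t1 |e2|89|a4|b6|ea|db|31|e0|
→ t2 |e0|31|db|ea|b6|a4|89|e2|

RES = [0xe0, 0x31, 0xdb, 0xea, 0xb6, 0xa4, 0x89, 0xe2]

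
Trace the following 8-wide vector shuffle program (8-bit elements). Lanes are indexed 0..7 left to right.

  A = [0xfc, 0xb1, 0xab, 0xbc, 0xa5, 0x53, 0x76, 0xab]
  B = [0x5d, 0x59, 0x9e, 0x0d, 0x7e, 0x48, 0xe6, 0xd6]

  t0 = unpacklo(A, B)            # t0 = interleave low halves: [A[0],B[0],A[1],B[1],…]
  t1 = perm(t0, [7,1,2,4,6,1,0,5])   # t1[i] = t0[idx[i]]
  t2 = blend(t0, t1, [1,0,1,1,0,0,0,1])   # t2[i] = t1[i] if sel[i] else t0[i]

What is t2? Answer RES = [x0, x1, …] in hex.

t0 = [0xfc, 0x5d, 0xb1, 0x59, 0xab, 0x9e, 0xbc, 0x0d]
t1 = [0x0d, 0x5d, 0xb1, 0xab, 0xbc, 0x5d, 0xfc, 0x9e]
t2 = [0x0d, 0x5d, 0xb1, 0xab, 0xab, 0x9e, 0xbc, 0x9e]

RES = [0x0d, 0x5d, 0xb1, 0xab, 0xab, 0x9e, 0xbc, 0x9e]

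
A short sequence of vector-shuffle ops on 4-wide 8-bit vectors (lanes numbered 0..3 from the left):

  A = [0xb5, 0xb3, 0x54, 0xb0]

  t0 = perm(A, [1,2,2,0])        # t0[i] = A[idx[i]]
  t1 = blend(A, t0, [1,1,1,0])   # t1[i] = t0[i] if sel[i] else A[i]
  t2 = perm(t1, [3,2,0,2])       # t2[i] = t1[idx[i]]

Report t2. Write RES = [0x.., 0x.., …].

RES = [ 0xb0  0x54  0xb3  0x54 ]

  t0: b3 54 54 b5
  t1: b3 54 54 b0
  t2: b0 54 b3 54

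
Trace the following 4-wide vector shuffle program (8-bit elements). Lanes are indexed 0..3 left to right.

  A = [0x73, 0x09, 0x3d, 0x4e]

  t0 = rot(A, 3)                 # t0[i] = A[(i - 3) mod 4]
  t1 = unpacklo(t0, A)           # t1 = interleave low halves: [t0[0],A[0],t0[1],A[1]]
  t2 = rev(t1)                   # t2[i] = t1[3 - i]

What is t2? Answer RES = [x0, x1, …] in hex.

t0 = [0x09, 0x3d, 0x4e, 0x73]
t1 = [0x09, 0x73, 0x3d, 0x09]
t2 = [0x09, 0x3d, 0x73, 0x09]

RES = [0x09, 0x3d, 0x73, 0x09]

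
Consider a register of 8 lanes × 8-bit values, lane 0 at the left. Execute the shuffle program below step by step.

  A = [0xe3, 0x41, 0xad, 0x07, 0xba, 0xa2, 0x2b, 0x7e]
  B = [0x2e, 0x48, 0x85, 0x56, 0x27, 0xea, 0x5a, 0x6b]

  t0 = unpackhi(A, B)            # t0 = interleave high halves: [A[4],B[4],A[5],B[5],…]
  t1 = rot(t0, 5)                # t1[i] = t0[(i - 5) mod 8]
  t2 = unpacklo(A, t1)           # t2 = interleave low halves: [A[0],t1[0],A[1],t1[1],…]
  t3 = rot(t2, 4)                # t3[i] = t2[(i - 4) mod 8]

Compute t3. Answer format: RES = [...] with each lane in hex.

RES = [0xad, 0x5a, 0x07, 0x7e, 0xe3, 0xea, 0x41, 0x2b]

  t0: ba 27 a2 ea 2b 5a 7e 6b
  t1: ea 2b 5a 7e 6b ba 27 a2
  t2: e3 ea 41 2b ad 5a 07 7e
  t3: ad 5a 07 7e e3 ea 41 2b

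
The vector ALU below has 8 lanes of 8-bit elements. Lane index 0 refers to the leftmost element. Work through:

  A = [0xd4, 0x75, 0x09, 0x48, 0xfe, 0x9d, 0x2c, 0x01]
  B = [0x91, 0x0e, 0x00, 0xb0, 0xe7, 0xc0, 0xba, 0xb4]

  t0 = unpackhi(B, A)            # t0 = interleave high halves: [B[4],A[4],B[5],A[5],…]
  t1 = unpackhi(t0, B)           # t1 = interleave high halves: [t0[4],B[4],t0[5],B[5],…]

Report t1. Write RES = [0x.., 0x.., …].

  t0: e7 fe c0 9d ba 2c b4 01
  t1: ba e7 2c c0 b4 ba 01 b4

RES = [0xba, 0xe7, 0x2c, 0xc0, 0xb4, 0xba, 0x01, 0xb4]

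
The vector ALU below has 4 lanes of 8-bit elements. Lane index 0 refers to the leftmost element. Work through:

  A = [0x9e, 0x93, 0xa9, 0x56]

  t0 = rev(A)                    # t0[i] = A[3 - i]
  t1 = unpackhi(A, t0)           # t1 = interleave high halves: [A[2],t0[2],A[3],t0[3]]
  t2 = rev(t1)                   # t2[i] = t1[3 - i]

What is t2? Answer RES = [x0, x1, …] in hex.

t0 = [0x56, 0xa9, 0x93, 0x9e]
t1 = [0xa9, 0x93, 0x56, 0x9e]
t2 = [0x9e, 0x56, 0x93, 0xa9]

RES = [0x9e, 0x56, 0x93, 0xa9]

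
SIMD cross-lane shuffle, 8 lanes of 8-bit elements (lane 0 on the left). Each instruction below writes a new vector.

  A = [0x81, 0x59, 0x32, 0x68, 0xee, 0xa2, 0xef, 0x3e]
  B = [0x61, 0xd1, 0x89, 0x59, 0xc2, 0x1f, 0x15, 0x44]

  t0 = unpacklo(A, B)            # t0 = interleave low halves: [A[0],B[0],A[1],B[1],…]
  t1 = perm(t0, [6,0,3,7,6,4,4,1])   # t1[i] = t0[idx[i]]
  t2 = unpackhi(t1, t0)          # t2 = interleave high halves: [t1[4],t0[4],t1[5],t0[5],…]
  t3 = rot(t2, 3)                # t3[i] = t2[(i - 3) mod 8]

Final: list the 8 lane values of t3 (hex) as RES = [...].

RES = [ 0x68  0x61  0x59  0x68  0x32  0x32  0x89  0x32 ]

  t0: 81 61 59 d1 32 89 68 59
  t1: 68 81 d1 59 68 32 32 61
  t2: 68 32 32 89 32 68 61 59
  t3: 68 61 59 68 32 32 89 32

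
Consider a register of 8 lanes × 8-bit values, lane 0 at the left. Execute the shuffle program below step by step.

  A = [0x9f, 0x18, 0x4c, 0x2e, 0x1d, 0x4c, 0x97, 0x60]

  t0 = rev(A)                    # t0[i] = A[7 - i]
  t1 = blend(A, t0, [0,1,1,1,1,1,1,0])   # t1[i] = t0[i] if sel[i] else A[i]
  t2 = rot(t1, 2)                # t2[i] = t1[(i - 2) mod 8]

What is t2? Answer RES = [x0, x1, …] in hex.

RES = [ 0x18  0x60  0x9f  0x97  0x4c  0x1d  0x2e  0x4c ]

  t0: 60 97 4c 1d 2e 4c 18 9f
  t1: 9f 97 4c 1d 2e 4c 18 60
  t2: 18 60 9f 97 4c 1d 2e 4c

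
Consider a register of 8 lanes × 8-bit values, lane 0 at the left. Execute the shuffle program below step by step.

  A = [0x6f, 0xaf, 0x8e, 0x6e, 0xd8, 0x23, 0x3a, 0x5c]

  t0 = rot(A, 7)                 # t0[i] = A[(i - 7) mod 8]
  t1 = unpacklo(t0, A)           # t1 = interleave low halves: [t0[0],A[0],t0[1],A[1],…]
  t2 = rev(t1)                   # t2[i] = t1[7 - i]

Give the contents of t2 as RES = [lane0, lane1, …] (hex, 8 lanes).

RES = [0x6e, 0xd8, 0x8e, 0x6e, 0xaf, 0x8e, 0x6f, 0xaf]

t0 = [0xaf, 0x8e, 0x6e, 0xd8, 0x23, 0x3a, 0x5c, 0x6f]
t1 = [0xaf, 0x6f, 0x8e, 0xaf, 0x6e, 0x8e, 0xd8, 0x6e]
t2 = [0x6e, 0xd8, 0x8e, 0x6e, 0xaf, 0x8e, 0x6f, 0xaf]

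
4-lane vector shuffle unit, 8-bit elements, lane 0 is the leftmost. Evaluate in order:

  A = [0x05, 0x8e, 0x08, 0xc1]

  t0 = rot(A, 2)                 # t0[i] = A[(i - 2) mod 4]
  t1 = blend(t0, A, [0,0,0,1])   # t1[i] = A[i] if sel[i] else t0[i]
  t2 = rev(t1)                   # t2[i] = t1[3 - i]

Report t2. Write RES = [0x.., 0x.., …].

RES = [0xc1, 0x05, 0xc1, 0x08]

t0 = [0x08, 0xc1, 0x05, 0x8e]
t1 = [0x08, 0xc1, 0x05, 0xc1]
t2 = [0xc1, 0x05, 0xc1, 0x08]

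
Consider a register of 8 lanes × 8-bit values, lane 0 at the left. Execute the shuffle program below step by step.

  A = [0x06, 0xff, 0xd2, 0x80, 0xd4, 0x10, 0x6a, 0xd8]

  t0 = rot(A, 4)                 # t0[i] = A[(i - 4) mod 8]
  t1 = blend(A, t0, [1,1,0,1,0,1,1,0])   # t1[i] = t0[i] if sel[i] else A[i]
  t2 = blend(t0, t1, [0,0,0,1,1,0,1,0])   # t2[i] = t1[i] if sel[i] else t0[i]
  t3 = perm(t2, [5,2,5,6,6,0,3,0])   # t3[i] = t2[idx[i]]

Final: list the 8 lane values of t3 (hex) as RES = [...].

→ t0 |d4|10|6a|d8|06|ff|d2|80|
→ t1 |d4|10|d2|d8|d4|ff|d2|d8|
→ t2 |d4|10|6a|d8|d4|ff|d2|80|
→ t3 |ff|6a|ff|d2|d2|d4|d8|d4|

RES = [ 0xff  0x6a  0xff  0xd2  0xd2  0xd4  0xd8  0xd4 ]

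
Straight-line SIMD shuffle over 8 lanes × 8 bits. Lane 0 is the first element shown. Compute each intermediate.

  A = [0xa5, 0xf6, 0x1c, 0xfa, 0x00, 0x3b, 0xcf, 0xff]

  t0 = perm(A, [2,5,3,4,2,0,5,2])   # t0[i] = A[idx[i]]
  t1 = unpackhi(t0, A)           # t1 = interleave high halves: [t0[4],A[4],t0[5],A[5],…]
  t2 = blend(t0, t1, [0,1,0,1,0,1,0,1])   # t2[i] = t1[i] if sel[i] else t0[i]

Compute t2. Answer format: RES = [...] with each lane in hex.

  t0: 1c 3b fa 00 1c a5 3b 1c
  t1: 1c 00 a5 3b 3b cf 1c ff
  t2: 1c 00 fa 3b 1c cf 3b ff

RES = [0x1c, 0x00, 0xfa, 0x3b, 0x1c, 0xcf, 0x3b, 0xff]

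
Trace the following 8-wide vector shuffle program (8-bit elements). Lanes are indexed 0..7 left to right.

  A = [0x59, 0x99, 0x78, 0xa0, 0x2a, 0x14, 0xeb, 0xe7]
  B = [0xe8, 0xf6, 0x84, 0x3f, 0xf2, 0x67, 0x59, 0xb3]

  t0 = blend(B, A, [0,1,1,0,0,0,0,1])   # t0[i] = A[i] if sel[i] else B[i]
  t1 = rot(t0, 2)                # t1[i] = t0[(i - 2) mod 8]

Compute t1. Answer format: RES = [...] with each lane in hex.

RES = [0x59, 0xe7, 0xe8, 0x99, 0x78, 0x3f, 0xf2, 0x67]

  t0: e8 99 78 3f f2 67 59 e7
  t1: 59 e7 e8 99 78 3f f2 67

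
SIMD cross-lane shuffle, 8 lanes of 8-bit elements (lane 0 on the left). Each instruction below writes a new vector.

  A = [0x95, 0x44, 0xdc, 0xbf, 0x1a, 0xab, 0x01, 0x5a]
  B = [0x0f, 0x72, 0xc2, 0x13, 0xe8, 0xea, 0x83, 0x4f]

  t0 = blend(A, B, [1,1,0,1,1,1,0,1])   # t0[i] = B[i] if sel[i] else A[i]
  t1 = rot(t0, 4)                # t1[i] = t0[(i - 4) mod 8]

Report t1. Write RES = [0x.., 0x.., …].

t0 = [0x0f, 0x72, 0xdc, 0x13, 0xe8, 0xea, 0x01, 0x4f]
t1 = [0xe8, 0xea, 0x01, 0x4f, 0x0f, 0x72, 0xdc, 0x13]

RES = [ 0xe8  0xea  0x01  0x4f  0x0f  0x72  0xdc  0x13 ]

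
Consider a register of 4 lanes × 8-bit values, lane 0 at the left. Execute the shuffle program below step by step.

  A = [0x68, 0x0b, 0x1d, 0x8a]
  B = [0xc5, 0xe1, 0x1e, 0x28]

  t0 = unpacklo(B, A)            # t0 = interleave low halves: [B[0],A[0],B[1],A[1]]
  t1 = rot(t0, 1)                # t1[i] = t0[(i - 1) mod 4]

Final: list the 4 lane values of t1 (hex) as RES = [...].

RES = [ 0x0b  0xc5  0x68  0xe1 ]

→ t0 |c5|68|e1|0b|
→ t1 |0b|c5|68|e1|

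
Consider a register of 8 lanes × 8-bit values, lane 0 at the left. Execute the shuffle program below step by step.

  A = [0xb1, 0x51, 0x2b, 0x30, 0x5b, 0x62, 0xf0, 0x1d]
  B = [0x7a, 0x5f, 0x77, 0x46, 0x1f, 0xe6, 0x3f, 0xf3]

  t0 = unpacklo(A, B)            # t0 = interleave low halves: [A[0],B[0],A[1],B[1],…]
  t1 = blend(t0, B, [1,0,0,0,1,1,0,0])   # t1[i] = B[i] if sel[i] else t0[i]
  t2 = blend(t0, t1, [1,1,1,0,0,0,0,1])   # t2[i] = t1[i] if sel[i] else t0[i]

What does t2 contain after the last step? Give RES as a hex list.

t0 = [0xb1, 0x7a, 0x51, 0x5f, 0x2b, 0x77, 0x30, 0x46]
t1 = [0x7a, 0x7a, 0x51, 0x5f, 0x1f, 0xe6, 0x30, 0x46]
t2 = [0x7a, 0x7a, 0x51, 0x5f, 0x2b, 0x77, 0x30, 0x46]

RES = [ 0x7a  0x7a  0x51  0x5f  0x2b  0x77  0x30  0x46 ]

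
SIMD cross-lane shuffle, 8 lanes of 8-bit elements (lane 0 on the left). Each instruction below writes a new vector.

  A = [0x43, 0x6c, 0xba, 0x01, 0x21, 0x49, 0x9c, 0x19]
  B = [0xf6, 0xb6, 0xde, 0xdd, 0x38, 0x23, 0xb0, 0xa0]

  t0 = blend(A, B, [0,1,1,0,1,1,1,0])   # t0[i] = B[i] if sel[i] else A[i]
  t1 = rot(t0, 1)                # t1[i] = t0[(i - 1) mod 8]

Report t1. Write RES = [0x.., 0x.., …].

RES = [ 0x19  0x43  0xb6  0xde  0x01  0x38  0x23  0xb0 ]

  t0: 43 b6 de 01 38 23 b0 19
  t1: 19 43 b6 de 01 38 23 b0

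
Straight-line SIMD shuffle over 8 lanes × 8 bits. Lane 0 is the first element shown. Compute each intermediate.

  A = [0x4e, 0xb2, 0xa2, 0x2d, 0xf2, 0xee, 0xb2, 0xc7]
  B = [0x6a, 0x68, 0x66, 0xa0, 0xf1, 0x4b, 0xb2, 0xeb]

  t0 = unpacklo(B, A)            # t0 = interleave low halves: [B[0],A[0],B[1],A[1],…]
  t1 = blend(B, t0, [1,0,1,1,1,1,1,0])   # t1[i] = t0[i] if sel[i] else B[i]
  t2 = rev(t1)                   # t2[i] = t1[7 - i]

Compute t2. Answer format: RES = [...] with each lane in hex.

→ t0 |6a|4e|68|b2|66|a2|a0|2d|
→ t1 |6a|68|68|b2|66|a2|a0|eb|
→ t2 |eb|a0|a2|66|b2|68|68|6a|

RES = [0xeb, 0xa0, 0xa2, 0x66, 0xb2, 0x68, 0x68, 0x6a]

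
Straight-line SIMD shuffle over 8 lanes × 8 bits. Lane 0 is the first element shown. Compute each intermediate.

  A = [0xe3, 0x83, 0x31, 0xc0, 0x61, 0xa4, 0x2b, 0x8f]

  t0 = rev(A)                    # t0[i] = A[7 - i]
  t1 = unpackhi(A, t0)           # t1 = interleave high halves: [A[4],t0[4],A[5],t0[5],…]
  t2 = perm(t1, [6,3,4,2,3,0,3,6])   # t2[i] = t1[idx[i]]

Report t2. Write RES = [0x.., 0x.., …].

RES = [0x8f, 0x31, 0x2b, 0xa4, 0x31, 0x61, 0x31, 0x8f]

→ t0 |8f|2b|a4|61|c0|31|83|e3|
→ t1 |61|c0|a4|31|2b|83|8f|e3|
→ t2 |8f|31|2b|a4|31|61|31|8f|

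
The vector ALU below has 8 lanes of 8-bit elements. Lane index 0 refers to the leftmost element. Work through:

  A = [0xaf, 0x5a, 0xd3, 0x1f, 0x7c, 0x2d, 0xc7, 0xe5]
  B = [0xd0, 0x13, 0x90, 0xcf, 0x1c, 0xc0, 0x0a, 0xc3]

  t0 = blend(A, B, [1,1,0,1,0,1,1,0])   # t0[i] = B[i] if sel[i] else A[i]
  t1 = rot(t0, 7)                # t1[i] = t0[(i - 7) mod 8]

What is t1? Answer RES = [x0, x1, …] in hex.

RES = [0x13, 0xd3, 0xcf, 0x7c, 0xc0, 0x0a, 0xe5, 0xd0]

→ t0 |d0|13|d3|cf|7c|c0|0a|e5|
→ t1 |13|d3|cf|7c|c0|0a|e5|d0|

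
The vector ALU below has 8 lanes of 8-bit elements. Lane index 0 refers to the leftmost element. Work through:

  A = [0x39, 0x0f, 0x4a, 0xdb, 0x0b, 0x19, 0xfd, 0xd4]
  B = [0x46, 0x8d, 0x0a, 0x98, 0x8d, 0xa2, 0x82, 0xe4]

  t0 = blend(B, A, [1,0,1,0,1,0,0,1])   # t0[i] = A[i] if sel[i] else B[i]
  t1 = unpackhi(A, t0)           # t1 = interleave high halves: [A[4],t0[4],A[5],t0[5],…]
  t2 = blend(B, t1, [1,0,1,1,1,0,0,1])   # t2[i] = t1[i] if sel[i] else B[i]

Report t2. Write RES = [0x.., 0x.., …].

→ t0 |39|8d|4a|98|0b|a2|82|d4|
→ t1 |0b|0b|19|a2|fd|82|d4|d4|
→ t2 |0b|8d|19|a2|fd|a2|82|d4|

RES = [0x0b, 0x8d, 0x19, 0xa2, 0xfd, 0xa2, 0x82, 0xd4]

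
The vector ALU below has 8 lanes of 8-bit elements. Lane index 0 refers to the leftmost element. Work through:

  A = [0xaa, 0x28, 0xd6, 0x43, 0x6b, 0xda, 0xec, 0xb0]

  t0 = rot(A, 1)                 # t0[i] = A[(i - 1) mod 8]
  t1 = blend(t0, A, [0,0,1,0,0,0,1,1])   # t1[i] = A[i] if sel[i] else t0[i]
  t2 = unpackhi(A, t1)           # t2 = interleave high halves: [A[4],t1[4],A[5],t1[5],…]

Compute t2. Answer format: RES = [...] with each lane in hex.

→ t0 |b0|aa|28|d6|43|6b|da|ec|
→ t1 |b0|aa|d6|d6|43|6b|ec|b0|
→ t2 |6b|43|da|6b|ec|ec|b0|b0|

RES = [0x6b, 0x43, 0xda, 0x6b, 0xec, 0xec, 0xb0, 0xb0]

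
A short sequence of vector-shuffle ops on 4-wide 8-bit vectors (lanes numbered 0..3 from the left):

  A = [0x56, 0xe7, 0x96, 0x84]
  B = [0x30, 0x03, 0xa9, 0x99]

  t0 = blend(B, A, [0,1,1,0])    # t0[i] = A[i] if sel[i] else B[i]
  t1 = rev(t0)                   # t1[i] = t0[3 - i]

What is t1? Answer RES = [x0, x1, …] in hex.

RES = [ 0x99  0x96  0xe7  0x30 ]

→ t0 |30|e7|96|99|
→ t1 |99|96|e7|30|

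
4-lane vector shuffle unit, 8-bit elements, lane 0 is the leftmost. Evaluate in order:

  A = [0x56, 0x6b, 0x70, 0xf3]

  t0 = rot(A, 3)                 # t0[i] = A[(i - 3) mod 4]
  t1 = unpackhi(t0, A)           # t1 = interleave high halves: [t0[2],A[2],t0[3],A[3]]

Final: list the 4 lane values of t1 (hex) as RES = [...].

→ t0 |6b|70|f3|56|
→ t1 |f3|70|56|f3|

RES = [ 0xf3  0x70  0x56  0xf3 ]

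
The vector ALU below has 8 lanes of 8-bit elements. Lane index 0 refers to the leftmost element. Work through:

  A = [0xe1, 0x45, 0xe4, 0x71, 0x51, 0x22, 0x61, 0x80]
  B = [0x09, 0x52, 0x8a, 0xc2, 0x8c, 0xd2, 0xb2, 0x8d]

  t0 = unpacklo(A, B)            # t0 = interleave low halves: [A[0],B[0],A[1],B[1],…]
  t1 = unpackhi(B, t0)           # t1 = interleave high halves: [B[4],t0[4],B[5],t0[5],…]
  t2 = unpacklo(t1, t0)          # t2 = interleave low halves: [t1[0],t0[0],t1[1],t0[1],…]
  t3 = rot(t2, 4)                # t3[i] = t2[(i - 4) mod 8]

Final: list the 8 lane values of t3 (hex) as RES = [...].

RES = [0xd2, 0x45, 0x8a, 0x52, 0x8c, 0xe1, 0xe4, 0x09]

→ t0 |e1|09|45|52|e4|8a|71|c2|
→ t1 |8c|e4|d2|8a|b2|71|8d|c2|
→ t2 |8c|e1|e4|09|d2|45|8a|52|
→ t3 |d2|45|8a|52|8c|e1|e4|09|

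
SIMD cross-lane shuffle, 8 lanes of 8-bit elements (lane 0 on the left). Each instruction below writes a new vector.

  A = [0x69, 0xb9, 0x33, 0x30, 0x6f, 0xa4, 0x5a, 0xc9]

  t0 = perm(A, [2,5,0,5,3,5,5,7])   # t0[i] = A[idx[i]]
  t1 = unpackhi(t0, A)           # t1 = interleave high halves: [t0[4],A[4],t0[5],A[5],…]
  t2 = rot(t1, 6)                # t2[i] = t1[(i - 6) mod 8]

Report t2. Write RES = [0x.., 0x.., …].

t0 = [0x33, 0xa4, 0x69, 0xa4, 0x30, 0xa4, 0xa4, 0xc9]
t1 = [0x30, 0x6f, 0xa4, 0xa4, 0xa4, 0x5a, 0xc9, 0xc9]
t2 = [0xa4, 0xa4, 0xa4, 0x5a, 0xc9, 0xc9, 0x30, 0x6f]

RES = [ 0xa4  0xa4  0xa4  0x5a  0xc9  0xc9  0x30  0x6f ]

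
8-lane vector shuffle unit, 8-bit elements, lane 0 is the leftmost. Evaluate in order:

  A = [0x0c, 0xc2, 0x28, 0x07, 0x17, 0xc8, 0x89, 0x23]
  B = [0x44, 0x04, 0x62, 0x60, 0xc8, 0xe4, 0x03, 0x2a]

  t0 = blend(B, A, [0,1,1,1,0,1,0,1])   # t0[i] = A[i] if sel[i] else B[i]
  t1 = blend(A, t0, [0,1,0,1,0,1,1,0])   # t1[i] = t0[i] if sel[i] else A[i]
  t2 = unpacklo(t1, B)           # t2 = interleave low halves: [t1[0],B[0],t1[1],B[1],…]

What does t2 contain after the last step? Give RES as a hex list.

RES = [0x0c, 0x44, 0xc2, 0x04, 0x28, 0x62, 0x07, 0x60]

→ t0 |44|c2|28|07|c8|c8|03|23|
→ t1 |0c|c2|28|07|17|c8|03|23|
→ t2 |0c|44|c2|04|28|62|07|60|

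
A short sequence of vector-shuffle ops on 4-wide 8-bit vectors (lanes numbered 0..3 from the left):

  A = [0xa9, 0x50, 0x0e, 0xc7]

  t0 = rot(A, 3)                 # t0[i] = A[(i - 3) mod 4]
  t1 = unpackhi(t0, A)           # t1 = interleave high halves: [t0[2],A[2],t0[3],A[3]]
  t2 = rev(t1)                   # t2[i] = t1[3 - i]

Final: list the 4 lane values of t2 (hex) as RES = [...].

RES = [0xc7, 0xa9, 0x0e, 0xc7]

  t0: 50 0e c7 a9
  t1: c7 0e a9 c7
  t2: c7 a9 0e c7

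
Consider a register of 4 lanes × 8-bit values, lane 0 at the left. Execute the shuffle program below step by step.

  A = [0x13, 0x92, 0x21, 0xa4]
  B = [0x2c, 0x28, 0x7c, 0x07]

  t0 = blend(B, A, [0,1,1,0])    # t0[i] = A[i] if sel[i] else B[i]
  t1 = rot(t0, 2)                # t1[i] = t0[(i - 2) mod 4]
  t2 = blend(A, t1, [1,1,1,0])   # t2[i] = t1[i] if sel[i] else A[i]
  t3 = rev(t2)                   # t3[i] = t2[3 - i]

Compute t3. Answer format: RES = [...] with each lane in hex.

RES = [ 0xa4  0x2c  0x07  0x21 ]

→ t0 |2c|92|21|07|
→ t1 |21|07|2c|92|
→ t2 |21|07|2c|a4|
→ t3 |a4|2c|07|21|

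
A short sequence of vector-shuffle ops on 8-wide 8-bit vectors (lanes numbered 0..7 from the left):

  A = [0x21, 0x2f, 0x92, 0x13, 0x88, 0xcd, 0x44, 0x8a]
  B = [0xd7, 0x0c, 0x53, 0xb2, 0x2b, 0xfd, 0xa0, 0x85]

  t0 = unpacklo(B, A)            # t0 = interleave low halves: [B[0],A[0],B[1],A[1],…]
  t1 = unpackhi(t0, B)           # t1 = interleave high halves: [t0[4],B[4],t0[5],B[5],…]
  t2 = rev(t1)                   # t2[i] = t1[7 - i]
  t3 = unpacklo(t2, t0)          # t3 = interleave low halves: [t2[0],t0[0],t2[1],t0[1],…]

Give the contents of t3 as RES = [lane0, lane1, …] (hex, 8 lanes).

→ t0 |d7|21|0c|2f|53|92|b2|13|
→ t1 |53|2b|92|fd|b2|a0|13|85|
→ t2 |85|13|a0|b2|fd|92|2b|53|
→ t3 |85|d7|13|21|a0|0c|b2|2f|

RES = [0x85, 0xd7, 0x13, 0x21, 0xa0, 0x0c, 0xb2, 0x2f]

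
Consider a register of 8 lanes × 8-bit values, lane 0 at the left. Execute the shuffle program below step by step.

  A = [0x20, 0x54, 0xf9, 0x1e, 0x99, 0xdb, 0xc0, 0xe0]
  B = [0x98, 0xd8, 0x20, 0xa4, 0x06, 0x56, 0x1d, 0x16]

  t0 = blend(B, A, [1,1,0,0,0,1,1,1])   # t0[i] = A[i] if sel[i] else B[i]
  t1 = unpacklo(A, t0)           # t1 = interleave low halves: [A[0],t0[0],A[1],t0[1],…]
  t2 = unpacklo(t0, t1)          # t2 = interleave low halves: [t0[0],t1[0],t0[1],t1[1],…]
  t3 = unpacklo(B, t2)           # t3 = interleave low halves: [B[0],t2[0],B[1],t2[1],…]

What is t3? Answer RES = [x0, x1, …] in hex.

RES = [0x98, 0x20, 0xd8, 0x20, 0x20, 0x54, 0xa4, 0x20]

→ t0 |20|54|20|a4|06|db|c0|e0|
→ t1 |20|20|54|54|f9|20|1e|a4|
→ t2 |20|20|54|20|20|54|a4|54|
→ t3 |98|20|d8|20|20|54|a4|20|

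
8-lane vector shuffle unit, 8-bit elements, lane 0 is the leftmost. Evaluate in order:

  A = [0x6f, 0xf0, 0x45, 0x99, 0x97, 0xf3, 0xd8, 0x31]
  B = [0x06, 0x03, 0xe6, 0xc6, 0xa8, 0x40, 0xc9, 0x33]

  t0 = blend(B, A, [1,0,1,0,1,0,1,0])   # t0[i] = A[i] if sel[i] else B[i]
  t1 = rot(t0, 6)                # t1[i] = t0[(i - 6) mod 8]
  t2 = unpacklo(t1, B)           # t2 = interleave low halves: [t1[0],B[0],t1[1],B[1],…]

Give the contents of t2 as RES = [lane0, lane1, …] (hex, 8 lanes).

t0 = [0x6f, 0x03, 0x45, 0xc6, 0x97, 0x40, 0xd8, 0x33]
t1 = [0x45, 0xc6, 0x97, 0x40, 0xd8, 0x33, 0x6f, 0x03]
t2 = [0x45, 0x06, 0xc6, 0x03, 0x97, 0xe6, 0x40, 0xc6]

RES = [ 0x45  0x06  0xc6  0x03  0x97  0xe6  0x40  0xc6 ]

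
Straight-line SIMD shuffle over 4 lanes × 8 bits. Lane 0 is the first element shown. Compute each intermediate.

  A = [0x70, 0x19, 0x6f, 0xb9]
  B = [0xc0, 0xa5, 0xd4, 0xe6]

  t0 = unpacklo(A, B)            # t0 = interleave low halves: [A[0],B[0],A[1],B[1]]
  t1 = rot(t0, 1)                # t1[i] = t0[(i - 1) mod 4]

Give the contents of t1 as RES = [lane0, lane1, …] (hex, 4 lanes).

→ t0 |70|c0|19|a5|
→ t1 |a5|70|c0|19|

RES = [0xa5, 0x70, 0xc0, 0x19]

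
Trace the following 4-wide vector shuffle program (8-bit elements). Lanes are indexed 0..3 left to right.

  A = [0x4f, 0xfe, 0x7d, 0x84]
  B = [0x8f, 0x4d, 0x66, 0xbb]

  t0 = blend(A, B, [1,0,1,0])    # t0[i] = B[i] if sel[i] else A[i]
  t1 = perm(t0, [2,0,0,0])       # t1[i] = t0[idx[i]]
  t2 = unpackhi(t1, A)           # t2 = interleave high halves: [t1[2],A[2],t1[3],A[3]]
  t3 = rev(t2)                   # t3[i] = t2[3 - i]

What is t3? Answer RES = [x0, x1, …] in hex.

RES = [0x84, 0x8f, 0x7d, 0x8f]

t0 = [0x8f, 0xfe, 0x66, 0x84]
t1 = [0x66, 0x8f, 0x8f, 0x8f]
t2 = [0x8f, 0x7d, 0x8f, 0x84]
t3 = [0x84, 0x8f, 0x7d, 0x8f]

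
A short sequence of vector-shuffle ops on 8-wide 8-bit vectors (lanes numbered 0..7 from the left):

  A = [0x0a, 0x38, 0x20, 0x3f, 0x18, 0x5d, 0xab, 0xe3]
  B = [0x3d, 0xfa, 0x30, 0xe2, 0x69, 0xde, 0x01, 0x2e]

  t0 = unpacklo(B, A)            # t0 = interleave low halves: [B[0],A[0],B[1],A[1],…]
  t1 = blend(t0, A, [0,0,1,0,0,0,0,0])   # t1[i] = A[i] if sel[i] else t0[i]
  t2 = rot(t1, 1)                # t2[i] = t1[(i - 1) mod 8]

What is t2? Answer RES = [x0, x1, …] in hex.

t0 = [0x3d, 0x0a, 0xfa, 0x38, 0x30, 0x20, 0xe2, 0x3f]
t1 = [0x3d, 0x0a, 0x20, 0x38, 0x30, 0x20, 0xe2, 0x3f]
t2 = [0x3f, 0x3d, 0x0a, 0x20, 0x38, 0x30, 0x20, 0xe2]

RES = [0x3f, 0x3d, 0x0a, 0x20, 0x38, 0x30, 0x20, 0xe2]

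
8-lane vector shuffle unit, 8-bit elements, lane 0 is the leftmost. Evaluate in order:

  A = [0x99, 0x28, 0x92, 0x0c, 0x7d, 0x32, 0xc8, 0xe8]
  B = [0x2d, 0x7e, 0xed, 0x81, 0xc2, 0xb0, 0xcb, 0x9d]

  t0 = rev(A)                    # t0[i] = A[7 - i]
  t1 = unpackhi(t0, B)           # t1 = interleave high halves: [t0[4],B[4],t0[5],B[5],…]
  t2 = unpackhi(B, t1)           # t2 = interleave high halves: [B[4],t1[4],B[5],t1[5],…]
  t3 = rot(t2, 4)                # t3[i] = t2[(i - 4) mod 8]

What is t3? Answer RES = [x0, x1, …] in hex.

t0 = [0xe8, 0xc8, 0x32, 0x7d, 0x0c, 0x92, 0x28, 0x99]
t1 = [0x0c, 0xc2, 0x92, 0xb0, 0x28, 0xcb, 0x99, 0x9d]
t2 = [0xc2, 0x28, 0xb0, 0xcb, 0xcb, 0x99, 0x9d, 0x9d]
t3 = [0xcb, 0x99, 0x9d, 0x9d, 0xc2, 0x28, 0xb0, 0xcb]

RES = [0xcb, 0x99, 0x9d, 0x9d, 0xc2, 0x28, 0xb0, 0xcb]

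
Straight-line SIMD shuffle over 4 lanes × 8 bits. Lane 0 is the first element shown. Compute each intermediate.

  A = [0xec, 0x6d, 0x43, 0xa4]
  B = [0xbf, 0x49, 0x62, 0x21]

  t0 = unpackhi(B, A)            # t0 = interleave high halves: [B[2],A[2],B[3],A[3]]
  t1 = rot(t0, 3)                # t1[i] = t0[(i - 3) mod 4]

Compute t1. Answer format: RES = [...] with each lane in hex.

RES = [0x43, 0x21, 0xa4, 0x62]

  t0: 62 43 21 a4
  t1: 43 21 a4 62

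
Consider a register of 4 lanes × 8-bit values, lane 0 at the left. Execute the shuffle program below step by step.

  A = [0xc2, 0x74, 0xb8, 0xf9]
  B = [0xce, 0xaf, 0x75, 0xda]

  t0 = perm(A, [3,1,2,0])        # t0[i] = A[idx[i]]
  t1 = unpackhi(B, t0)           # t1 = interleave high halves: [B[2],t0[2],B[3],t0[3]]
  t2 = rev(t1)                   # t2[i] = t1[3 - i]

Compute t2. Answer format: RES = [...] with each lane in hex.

  t0: f9 74 b8 c2
  t1: 75 b8 da c2
  t2: c2 da b8 75

RES = [0xc2, 0xda, 0xb8, 0x75]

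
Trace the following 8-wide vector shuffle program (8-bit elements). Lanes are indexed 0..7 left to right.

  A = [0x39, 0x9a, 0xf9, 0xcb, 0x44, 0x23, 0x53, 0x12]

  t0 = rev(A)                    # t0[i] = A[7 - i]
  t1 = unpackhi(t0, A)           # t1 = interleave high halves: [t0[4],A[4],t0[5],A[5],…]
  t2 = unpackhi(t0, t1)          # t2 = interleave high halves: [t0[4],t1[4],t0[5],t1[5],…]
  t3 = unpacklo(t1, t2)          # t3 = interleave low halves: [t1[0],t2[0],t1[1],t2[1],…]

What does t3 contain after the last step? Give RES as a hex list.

RES = [ 0xcb  0xcb  0x44  0x9a  0xf9  0xf9  0x23  0x53 ]

t0 = [0x12, 0x53, 0x23, 0x44, 0xcb, 0xf9, 0x9a, 0x39]
t1 = [0xcb, 0x44, 0xf9, 0x23, 0x9a, 0x53, 0x39, 0x12]
t2 = [0xcb, 0x9a, 0xf9, 0x53, 0x9a, 0x39, 0x39, 0x12]
t3 = [0xcb, 0xcb, 0x44, 0x9a, 0xf9, 0xf9, 0x23, 0x53]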